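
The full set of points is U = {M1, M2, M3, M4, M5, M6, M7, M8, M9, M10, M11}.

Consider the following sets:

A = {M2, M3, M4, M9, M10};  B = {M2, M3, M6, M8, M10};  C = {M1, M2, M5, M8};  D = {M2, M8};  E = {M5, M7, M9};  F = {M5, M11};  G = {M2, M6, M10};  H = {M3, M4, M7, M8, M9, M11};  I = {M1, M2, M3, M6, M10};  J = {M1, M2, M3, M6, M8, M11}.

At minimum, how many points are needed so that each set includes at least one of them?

3

The 3 points {M2, M3, M5} hit every set.
No choice of 2 points meets every set, so 3 is the minimum.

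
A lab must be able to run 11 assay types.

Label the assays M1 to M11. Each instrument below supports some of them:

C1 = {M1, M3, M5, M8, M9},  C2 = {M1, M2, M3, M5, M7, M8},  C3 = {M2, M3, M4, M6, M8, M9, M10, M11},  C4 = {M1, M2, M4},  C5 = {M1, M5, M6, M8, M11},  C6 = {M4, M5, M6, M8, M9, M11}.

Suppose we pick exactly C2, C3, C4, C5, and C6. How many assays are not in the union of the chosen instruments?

Union of C2, C3, C4, C5, C6 = {M1, M2, M3, M4, M5, M6, M7, M8, M9, M10, M11} — that's every assay, so 0 are uncovered.

0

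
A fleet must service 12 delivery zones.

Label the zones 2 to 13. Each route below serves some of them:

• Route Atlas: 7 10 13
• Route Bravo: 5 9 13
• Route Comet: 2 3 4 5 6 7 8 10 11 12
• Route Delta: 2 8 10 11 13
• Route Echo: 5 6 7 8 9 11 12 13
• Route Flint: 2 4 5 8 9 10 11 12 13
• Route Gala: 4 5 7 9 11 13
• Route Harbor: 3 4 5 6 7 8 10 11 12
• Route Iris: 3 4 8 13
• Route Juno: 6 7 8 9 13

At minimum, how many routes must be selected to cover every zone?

2

Take {Comet, Echo}. Their union is {2, 3, 4, 5, 6, 7, 8, 9, 10, 11, 12, 13}, which is all 12 zones.
No single route has all 12 zones (the largest, Comet, has 10), so 2 is optimal.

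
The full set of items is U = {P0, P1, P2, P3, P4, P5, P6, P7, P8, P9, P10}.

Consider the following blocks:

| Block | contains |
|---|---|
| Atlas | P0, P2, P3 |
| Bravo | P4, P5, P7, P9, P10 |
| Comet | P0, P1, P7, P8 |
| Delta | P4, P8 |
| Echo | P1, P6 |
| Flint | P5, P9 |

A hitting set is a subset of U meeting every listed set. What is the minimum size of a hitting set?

Take H = {P1, P3, P8, P9}. Each listed block contains at least one of these, so H is a hitting set of size 4.
The blocks Atlas, Delta, Echo, Flint are pairwise disjoint, so any hitting set needs a separate item for each — at least 4. Hence 4 is optimal.

4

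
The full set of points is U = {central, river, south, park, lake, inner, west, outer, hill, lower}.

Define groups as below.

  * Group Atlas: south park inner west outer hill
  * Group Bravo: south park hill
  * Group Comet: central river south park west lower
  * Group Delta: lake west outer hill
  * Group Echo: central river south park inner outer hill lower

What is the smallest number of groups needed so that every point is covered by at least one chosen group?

2

Take {Delta, Echo}. Their union is {central, river, south, park, lake, inner, west, outer, hill, lower}, which is all 10 points.
No single group has all 10 points (the largest, Echo, has 8), so 2 is optimal.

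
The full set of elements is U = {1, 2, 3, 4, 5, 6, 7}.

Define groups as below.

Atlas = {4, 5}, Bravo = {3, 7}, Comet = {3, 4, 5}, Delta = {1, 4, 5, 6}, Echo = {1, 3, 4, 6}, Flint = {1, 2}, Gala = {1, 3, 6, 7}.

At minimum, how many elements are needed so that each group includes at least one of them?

H = {1, 4, 7} meets every group (each contains at least one member of H), and |H| = 3.
The groups Atlas, Bravo, Flint are pairwise disjoint, so any hitting set needs a separate element for each — at least 3. Hence 3 is optimal.

3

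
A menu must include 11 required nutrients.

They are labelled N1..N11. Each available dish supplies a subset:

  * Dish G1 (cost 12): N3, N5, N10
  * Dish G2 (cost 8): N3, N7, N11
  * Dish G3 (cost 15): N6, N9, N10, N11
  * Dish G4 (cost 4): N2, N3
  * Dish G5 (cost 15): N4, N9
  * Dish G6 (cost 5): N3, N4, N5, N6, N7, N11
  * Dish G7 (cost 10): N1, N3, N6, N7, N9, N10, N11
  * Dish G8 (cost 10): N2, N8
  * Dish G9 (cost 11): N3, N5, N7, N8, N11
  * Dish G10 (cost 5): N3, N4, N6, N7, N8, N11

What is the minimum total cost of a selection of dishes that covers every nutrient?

G4, G6, G7, G10 together cover every nutrient (G4 ∪ G6 ∪ G7 ∪ G10 = {N1, N2, N3, N4, N5, N6, N7, N8, N9, N10, N11}); total cost 4 + 5 + 10 + 5 = 24.
No covering selection has total cost below 24.

24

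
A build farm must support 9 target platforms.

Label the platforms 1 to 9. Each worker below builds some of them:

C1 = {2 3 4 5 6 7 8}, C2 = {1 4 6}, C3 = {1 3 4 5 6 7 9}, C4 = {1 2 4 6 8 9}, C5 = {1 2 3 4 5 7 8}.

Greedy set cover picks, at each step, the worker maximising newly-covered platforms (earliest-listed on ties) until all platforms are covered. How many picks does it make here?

2

Greedy: pick C1 (covers 7 new) → pick C3 (covers 2 new). Total picks: 2.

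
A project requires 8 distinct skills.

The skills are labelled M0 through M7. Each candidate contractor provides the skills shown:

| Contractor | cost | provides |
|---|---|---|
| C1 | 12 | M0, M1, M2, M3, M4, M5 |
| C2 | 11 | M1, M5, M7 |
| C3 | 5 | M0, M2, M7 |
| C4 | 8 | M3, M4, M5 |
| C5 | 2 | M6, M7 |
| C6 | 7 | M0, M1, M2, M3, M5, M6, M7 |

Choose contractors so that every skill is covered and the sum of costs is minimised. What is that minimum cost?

C1, C5 together cover every skill (C1 ∪ C5 = {M0, M1, M2, M3, M4, M5, M6, M7}); total cost 12 + 2 = 14.
The greedy pick C5, C6, C4 costs 17; no covering selection beats 14.

14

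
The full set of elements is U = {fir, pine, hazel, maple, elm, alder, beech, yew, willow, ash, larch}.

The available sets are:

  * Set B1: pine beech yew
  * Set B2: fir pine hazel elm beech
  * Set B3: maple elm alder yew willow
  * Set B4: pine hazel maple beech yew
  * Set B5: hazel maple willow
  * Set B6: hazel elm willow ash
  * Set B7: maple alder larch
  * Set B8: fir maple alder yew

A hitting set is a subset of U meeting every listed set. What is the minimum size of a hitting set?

3

H = {pine, hazel, alder} meets every set (each contains at least one member of H), and |H| = 3.
The sets B1, B6, B7 are pairwise disjoint, so any hitting set needs a separate element for each — at least 3. Hence 3 is optimal.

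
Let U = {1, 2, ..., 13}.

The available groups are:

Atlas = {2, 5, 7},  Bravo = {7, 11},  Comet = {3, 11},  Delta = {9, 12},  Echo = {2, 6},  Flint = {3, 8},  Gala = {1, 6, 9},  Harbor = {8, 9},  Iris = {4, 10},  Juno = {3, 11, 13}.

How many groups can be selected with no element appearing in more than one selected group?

Bravo, Delta, Echo, Flint, Iris are pairwise disjoint (Bravo={7,11}; Delta={9,12}; Echo={2,6}; Flint={3,8}; Iris={4,10}).
Every remaining group overlaps one of these, and no 6 of the listed groups are pairwise disjoint, so 5 is the maximum.

5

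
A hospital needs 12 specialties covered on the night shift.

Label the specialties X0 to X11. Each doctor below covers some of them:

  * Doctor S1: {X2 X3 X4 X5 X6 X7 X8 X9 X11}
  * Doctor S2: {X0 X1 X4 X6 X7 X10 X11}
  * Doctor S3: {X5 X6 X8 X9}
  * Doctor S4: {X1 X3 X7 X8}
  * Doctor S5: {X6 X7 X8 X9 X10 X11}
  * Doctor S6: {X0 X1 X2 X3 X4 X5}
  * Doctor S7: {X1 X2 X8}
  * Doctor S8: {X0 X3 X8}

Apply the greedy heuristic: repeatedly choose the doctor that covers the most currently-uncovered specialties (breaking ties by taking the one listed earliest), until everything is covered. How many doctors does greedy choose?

2

Greedy: pick S1 (covers 9 new) → pick S2 (covers 3 new). Total picks: 2.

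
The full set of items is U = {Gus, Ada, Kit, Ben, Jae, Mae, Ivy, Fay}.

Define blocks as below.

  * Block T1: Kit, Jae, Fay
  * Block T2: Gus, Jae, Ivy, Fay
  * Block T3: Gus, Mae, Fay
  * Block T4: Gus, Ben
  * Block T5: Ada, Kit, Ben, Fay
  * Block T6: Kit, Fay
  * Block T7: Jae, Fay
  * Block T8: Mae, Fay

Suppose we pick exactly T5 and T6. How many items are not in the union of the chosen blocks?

4

Union of T5, T6 = {Ada, Kit, Ben, Fay}.
Not covered: Gus, Jae, Mae, Ivy — 4 items.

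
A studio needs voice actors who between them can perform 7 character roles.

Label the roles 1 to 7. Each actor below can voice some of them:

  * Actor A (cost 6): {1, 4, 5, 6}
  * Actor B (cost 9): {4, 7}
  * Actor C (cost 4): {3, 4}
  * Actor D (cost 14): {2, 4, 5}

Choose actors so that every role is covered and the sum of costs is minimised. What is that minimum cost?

A, B, C, D together cover every role (A ∪ B ∪ C ∪ D = {1, 2, 3, 4, 5, 6, 7}); total cost 6 + 9 + 4 + 14 = 33.
No covering selection has total cost below 33.

33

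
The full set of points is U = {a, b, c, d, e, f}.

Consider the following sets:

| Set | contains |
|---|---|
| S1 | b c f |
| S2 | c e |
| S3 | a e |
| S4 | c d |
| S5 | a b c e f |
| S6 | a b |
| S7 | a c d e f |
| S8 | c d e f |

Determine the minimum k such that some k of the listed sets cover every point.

2

Take {S6, S7}. Their union is {a, b, c, d, e, f}, which is all 6 points.
No single set has all 6 points (the largest, S5, has 5), so 2 is optimal.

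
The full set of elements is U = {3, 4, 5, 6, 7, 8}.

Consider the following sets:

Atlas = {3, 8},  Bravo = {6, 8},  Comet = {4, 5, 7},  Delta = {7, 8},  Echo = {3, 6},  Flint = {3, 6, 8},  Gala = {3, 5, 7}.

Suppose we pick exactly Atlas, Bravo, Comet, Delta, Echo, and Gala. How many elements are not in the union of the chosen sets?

Union of Atlas, Bravo, Comet, Delta, Echo, Gala = {3, 4, 5, 6, 7, 8} — that's every element, so 0 are uncovered.

0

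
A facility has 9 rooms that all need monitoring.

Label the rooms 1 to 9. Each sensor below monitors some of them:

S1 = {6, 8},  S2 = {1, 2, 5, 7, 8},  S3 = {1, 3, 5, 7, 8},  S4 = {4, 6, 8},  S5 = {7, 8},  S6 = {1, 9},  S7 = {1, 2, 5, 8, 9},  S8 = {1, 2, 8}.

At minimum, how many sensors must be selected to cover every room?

Take {S3, S4, S7}. Their union is {1, 2, 3, 4, 5, 6, 7, 8, 9}, which is all 9 rooms.
Only S3 contains 3, so S3 is forced; the remaining 4 rooms need at least 2 more sensors (each remaining sensor adds at most 2) — so at least 3 sensors are needed, and 3 is optimal.

3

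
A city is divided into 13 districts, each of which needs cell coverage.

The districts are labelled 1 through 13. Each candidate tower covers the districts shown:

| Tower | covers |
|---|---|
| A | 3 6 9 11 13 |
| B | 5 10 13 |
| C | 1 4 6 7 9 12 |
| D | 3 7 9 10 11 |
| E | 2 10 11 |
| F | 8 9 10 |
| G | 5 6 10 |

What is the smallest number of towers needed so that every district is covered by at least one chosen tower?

5

Take {A, B, C, E, F}. Their union is {1, 2, 3, 4, 5, 6, 7, 8, 9, 10, 11, 12, 13}, which is all 13 districts.
No 4 of the 7 towers cover everything (all 35 combinations miss at least one district), so 5 is optimal.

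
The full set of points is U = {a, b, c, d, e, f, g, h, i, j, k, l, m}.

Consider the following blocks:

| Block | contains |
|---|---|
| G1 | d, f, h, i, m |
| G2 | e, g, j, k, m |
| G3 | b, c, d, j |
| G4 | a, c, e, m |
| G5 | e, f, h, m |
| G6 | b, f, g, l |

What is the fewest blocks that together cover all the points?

4

G1, G2, G4, and G6 cover everything between them: the union {a, b, c, d, e, f, g, h, i, j, k, l, m} is all of U.
Only G4 contains a, so G4 is forced; the remaining 9 points need at least 3 more blocks (each remaining block adds at most 4) — so at least 4 blocks are needed, and 4 is optimal.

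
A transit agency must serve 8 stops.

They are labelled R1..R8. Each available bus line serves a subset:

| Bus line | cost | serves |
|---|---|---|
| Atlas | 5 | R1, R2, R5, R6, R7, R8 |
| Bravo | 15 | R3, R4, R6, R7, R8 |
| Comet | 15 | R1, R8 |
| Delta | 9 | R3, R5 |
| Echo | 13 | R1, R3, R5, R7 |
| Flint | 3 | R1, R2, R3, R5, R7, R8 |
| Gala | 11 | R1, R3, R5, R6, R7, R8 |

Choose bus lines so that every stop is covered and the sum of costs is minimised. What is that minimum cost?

18

Bravo, Flint together cover every stop (Bravo ∪ Flint = {R1, R2, R3, R4, R5, R6, R7, R8}); total cost 15 + 3 = 18.
The greedy pick Flint, Atlas, Bravo costs 23; no covering selection beats 18.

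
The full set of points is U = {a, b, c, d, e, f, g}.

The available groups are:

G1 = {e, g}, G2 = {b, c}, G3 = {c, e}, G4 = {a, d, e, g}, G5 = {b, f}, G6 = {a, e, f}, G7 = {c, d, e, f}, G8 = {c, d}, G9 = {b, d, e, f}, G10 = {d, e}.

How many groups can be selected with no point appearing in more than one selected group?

G1, G5, G8 are pairwise disjoint (G1={e,g}; G5={b,f}; G8={c,d}).
Every remaining group overlaps one of these, and no 4 of the listed groups are pairwise disjoint, so 3 is the maximum.

3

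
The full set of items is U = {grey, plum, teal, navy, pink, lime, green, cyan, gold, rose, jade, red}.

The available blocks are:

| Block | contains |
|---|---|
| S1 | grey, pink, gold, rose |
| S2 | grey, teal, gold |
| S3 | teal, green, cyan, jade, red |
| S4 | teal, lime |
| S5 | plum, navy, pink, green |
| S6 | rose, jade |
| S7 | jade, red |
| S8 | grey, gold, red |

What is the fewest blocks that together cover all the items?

4

S1 and S3 and S4 and S5 together: S1 ∪ S3 ∪ S4 ∪ S5 = {grey, plum, teal, navy, pink, lime, green, cyan, gold, rose, jade, red} — every item is covered.
Only S4 contains lime, so S4 is forced; the remaining 10 items need at least 3 more blocks (each remaining block adds at most 4) — so at least 4 blocks are needed, and 4 is optimal.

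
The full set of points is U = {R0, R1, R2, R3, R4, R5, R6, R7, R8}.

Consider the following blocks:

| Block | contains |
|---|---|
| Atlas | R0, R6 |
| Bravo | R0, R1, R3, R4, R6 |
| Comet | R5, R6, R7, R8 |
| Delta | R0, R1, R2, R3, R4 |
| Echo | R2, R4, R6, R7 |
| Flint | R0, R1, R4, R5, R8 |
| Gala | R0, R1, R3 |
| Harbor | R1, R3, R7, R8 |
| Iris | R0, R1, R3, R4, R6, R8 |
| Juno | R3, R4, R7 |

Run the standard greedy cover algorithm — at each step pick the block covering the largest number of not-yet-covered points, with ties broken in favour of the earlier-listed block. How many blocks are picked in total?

3

Greedy: pick Iris (covers 6 new) → pick Comet (covers 2 new) → pick Delta (covers 1 new). Total picks: 3.
(The true minimum cover uses only 2 blocks, so greedy is not optimal here.)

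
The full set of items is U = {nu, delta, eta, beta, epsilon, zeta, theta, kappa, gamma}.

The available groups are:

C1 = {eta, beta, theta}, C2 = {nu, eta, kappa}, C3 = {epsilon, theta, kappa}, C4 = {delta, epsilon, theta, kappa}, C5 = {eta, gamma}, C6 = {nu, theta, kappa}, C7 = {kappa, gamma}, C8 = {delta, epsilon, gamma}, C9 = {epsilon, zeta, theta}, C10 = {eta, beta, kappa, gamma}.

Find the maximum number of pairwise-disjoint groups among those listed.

C9, C10 are pairwise disjoint (C9={epsilon,zeta,theta}; C10={eta,beta,kappa,gamma}).
Every remaining group overlaps one of these, and no 3 of the listed groups are pairwise disjoint, so 2 is the maximum.

2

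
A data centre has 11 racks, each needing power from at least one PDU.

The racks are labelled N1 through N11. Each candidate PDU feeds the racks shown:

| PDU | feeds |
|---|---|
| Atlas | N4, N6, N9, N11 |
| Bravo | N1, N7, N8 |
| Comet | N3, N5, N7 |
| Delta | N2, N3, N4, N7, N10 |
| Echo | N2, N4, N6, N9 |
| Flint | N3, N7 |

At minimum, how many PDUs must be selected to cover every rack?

Atlas and Bravo and Comet and Delta together: Atlas ∪ Bravo ∪ Comet ∪ Delta = {N1, N2, N3, N4, N5, N6, N7, N8, N9, N10, N11} — every rack is covered.
No 3 of the 6 PDUs cover everything (all 20 combinations miss at least one rack), so 4 is optimal.

4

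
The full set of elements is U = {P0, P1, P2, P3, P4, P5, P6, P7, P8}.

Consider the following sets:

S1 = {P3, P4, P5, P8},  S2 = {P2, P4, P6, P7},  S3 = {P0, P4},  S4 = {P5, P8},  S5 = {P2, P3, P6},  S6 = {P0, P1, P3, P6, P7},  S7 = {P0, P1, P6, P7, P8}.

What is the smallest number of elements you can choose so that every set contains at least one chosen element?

Take H = {P0, P6, P8}. Each listed set contains at least one of these, so H is a hitting set of size 3.
The sets S3, S4, S5 are pairwise disjoint, so any hitting set needs a separate element for each — at least 3. Hence 3 is optimal.

3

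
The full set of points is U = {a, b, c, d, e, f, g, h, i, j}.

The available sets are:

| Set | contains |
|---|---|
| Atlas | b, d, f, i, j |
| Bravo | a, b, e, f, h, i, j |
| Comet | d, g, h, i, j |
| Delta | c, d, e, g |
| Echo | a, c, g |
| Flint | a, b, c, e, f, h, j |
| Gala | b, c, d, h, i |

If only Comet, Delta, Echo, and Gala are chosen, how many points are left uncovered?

1

Union of Comet, Delta, Echo, Gala = {a, b, c, d, e, g, h, i, j}.
Not covered: f — 1 point.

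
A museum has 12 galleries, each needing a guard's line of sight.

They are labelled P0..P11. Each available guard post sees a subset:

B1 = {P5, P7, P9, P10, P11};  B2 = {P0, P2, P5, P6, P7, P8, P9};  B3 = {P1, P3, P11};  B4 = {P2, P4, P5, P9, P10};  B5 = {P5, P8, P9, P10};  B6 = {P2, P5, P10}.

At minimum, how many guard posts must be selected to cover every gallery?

3

B2 and B3 and B4 together: B2 ∪ B3 ∪ B4 = {P0, P1, P2, P3, P4, P5, P6, P7, P8, P9, P10, P11} — every gallery is covered.
Only B2 contains P0, so B2 is forced; the remaining 5 galleries need at least 2 more guard posts (each remaining guard post adds at most 3) — so at least 3 guard posts are needed, and 3 is optimal.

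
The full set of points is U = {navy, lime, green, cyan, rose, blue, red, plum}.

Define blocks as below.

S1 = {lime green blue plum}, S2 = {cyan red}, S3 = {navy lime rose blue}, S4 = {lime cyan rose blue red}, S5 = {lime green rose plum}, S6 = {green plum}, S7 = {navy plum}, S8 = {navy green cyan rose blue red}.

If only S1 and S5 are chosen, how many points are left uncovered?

3

Union of S1, S5 = {lime, green, rose, blue, plum}.
Not covered: navy, cyan, red — 3 points.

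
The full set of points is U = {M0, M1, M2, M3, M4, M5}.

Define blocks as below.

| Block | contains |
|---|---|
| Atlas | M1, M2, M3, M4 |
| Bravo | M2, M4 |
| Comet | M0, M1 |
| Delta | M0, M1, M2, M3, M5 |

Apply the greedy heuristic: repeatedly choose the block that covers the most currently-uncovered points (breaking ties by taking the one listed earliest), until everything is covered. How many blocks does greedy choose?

Greedy: pick Delta (covers 5 new) → pick Atlas (covers 1 new). Total picks: 2.

2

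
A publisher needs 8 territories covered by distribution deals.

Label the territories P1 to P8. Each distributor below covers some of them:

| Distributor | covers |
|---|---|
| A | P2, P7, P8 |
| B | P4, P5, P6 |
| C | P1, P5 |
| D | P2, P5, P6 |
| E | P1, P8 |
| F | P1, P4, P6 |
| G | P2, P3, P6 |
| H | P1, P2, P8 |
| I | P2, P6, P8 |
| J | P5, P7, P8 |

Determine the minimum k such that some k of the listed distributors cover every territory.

3

F and G and J together: F ∪ G ∪ J = {P1, P2, P3, P4, P5, P6, P7, P8} — every territory is covered.
Each distributor has at most 3 territories, and 2·3 = 6 < 8 — so at least 3 distributors are needed, and 3 is optimal.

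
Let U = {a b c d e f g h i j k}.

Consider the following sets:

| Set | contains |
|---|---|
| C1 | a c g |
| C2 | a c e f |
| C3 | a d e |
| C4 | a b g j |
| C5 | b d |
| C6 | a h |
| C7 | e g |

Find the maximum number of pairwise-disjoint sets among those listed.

C5, C6, C7 are pairwise disjoint (C5={b,d}; C6={a,h}; C7={e,g}).
Every remaining set overlaps one of these, and no 4 of the listed sets are pairwise disjoint, so 3 is the maximum.

3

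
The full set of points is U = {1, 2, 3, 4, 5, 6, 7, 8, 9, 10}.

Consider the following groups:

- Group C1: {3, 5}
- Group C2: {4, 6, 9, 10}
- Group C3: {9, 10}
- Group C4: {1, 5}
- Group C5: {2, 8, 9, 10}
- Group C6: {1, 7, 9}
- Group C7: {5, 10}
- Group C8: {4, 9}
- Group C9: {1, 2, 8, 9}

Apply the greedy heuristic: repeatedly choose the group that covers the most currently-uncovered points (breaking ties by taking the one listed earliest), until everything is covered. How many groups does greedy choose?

Greedy: pick C2 (covers 4 new) → pick C9 (covers 3 new) → pick C1 (covers 2 new) → pick C6 (covers 1 new). Total picks: 4.

4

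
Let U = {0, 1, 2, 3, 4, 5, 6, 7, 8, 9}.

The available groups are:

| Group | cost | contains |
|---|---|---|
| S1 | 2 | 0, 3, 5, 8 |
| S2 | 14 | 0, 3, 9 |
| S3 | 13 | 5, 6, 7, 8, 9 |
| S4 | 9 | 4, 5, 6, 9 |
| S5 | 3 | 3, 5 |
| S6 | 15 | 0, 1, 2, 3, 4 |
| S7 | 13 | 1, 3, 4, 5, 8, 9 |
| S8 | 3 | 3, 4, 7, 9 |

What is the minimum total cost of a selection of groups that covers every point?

28

S3, S6 together cover every point (S3 ∪ S6 = {0, 1, 2, 3, 4, 5, 6, 7, 8, 9}); total cost 13 + 15 = 28.
The greedy pick S1, S8, S6, S4 costs 29; no covering selection beats 28.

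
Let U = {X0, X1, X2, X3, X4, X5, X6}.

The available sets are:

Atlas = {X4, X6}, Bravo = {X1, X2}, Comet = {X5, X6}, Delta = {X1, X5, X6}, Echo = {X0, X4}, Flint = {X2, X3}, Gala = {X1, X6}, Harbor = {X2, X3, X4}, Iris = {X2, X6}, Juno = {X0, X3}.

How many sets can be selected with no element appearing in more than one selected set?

Bravo, Comet, Juno are pairwise disjoint (Bravo={X1,X2}; Comet={X5,X6}; Juno={X0,X3}).
Every remaining set overlaps one of these, and no 4 of the listed sets are pairwise disjoint, so 3 is the maximum.

3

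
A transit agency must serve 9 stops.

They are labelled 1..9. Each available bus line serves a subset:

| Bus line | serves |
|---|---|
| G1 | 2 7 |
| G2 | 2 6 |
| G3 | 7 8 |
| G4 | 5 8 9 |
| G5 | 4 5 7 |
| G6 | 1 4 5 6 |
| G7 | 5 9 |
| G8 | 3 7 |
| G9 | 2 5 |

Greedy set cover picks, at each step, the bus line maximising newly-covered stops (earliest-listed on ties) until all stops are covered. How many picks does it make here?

4

Greedy: pick G6 (covers 4 new) → pick G1 (covers 2 new) → pick G4 (covers 2 new) → pick G8 (covers 1 new). Total picks: 4.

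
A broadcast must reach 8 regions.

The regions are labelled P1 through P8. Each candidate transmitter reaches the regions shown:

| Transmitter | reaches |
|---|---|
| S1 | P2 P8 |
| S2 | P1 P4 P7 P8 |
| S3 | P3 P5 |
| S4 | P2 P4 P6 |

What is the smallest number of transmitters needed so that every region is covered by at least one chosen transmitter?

Take {S2, S3, S4}. Their union is {P1, P2, P3, P4, P5, P6, P7, P8}, which is all 8 regions.
Only S2 contains P1, so S2 is forced; the remaining 4 regions need at least 2 more transmitters (each remaining transmitter adds at most 2) — so at least 3 transmitters are needed, and 3 is optimal.

3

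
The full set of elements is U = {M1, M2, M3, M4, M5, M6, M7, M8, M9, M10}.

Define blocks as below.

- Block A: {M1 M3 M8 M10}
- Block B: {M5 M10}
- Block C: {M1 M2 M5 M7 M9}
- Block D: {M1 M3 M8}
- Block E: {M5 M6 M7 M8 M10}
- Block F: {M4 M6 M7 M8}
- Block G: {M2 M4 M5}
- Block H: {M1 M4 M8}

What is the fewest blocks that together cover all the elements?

3

A, C, and F cover everything between them: the union {M1, M2, M3, M4, M5, M6, M7, M8, M9, M10} is all of U.
Only C contains M9, so C is forced; the remaining 5 elements need at least 2 more blocks (each remaining block adds at most 3) — so at least 3 blocks are needed, and 3 is optimal.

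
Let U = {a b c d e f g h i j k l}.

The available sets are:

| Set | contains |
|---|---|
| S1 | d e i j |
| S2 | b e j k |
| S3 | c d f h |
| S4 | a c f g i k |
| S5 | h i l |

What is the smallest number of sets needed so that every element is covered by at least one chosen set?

S2 and S3 and S4 and S5 together: S2 ∪ S3 ∪ S4 ∪ S5 = {a, b, c, d, e, f, g, h, i, j, k, l} — every element is covered.
No 3 of the 5 sets cover everything (all 10 combinations miss at least one element), so 4 is optimal.

4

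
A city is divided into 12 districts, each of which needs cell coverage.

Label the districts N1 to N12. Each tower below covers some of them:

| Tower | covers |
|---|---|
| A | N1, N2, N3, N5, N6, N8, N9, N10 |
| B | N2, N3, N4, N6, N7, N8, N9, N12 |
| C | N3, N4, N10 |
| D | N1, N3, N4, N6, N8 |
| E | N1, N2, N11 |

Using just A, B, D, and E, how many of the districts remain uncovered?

0

Union of A, B, D, E = {N1, N2, N3, N4, N5, N6, N7, N8, N9, N10, N11, N12} — that's every district, so 0 are uncovered.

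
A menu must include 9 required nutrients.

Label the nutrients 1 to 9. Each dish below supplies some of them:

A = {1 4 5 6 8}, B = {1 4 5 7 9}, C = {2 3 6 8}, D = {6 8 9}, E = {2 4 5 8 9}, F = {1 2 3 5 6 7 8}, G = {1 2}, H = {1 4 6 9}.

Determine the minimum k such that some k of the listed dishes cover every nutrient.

2

Take {B, C}. Their union is {1, 2, 3, 4, 5, 6, 7, 8, 9}, which is all 9 nutrients.
No single dish has all 9 nutrients (the largest, F, has 7), so 2 is optimal.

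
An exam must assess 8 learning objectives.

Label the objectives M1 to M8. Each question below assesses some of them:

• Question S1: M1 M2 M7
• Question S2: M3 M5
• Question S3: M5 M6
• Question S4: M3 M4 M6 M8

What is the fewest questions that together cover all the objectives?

S1 and S2 and S4 together: S1 ∪ S2 ∪ S4 = {M1, M2, M3, M4, M5, M6, M7, M8} — every objective is covered.
Only S1 contains M1, so S1 is forced; the remaining 5 objectives need at least 2 more questions (each remaining question adds at most 4) — so at least 3 questions are needed, and 3 is optimal.

3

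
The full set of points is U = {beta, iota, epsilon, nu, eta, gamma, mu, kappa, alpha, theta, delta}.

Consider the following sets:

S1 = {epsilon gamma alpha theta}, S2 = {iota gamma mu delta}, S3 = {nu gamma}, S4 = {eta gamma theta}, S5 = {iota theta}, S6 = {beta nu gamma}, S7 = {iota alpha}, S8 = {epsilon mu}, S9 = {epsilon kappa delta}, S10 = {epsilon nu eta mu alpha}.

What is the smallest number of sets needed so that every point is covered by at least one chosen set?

Take {S5, S6, S9, S10}. Their union is {beta, iota, epsilon, nu, eta, gamma, mu, kappa, alpha, theta, delta}, which is all 11 points.
No 3 of the 10 sets cover everything (all 120 combinations miss at least one point), so 4 is optimal.

4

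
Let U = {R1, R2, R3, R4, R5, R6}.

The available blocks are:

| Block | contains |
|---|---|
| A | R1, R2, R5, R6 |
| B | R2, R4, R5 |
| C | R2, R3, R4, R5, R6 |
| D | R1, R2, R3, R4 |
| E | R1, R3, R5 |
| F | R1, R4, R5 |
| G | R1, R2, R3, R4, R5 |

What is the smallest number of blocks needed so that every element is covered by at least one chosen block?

2

C and D cover everything between them: the union {R1, R2, R3, R4, R5, R6} is all of U.
No single block has all 6 elements (the largest, C, has 5), so 2 is optimal.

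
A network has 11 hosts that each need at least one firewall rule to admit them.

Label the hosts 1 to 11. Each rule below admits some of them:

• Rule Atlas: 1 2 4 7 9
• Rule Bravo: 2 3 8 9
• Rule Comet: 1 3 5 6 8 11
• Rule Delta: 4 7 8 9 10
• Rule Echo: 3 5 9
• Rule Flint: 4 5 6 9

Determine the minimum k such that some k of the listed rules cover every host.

Bravo and Comet and Delta together: Bravo ∪ Comet ∪ Delta = {1, 2, 3, 4, 5, 6, 7, 8, 9, 10, 11} — every host is covered.
Only Delta contains 10, so Delta is forced; the remaining 6 hosts need at least 2 more rules (each remaining rule adds at most 5) — so at least 3 rules are needed, and 3 is optimal.

3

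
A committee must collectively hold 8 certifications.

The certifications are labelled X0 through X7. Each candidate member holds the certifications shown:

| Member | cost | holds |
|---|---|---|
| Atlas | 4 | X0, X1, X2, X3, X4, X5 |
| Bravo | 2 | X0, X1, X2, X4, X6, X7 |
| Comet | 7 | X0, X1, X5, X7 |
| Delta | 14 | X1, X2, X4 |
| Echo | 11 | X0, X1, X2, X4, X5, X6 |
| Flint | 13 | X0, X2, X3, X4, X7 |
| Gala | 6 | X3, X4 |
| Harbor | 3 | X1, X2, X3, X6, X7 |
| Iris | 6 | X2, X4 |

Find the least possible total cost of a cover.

Atlas, Bravo together cover every certification (Atlas ∪ Bravo = {X0, X1, X2, X3, X4, X5, X6, X7}); total cost 4 + 2 = 6.
No covering selection has total cost below 6.

6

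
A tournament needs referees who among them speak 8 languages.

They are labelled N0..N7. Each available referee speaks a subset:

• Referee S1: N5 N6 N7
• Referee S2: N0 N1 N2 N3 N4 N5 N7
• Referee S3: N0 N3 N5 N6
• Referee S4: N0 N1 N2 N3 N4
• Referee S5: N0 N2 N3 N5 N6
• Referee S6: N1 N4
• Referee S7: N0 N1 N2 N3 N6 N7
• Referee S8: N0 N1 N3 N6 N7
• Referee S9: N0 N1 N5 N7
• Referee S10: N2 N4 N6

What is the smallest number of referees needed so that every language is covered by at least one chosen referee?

Take {S1, S2}. Their union is {N0, N1, N2, N3, N4, N5, N6, N7}, which is all 8 languages.
No single referee has all 8 languages (the largest, S2, has 7), so 2 is optimal.

2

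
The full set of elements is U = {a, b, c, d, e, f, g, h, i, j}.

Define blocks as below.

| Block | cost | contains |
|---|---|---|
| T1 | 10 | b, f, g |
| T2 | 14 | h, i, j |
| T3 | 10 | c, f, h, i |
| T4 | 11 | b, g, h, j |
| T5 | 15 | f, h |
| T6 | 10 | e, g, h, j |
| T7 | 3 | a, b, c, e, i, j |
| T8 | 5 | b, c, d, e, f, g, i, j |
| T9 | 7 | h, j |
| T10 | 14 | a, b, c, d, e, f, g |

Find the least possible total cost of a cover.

T7, T8, T9 together cover every element (T7 ∪ T8 ∪ T9 = {a, b, c, d, e, f, g, h, i, j}); total cost 3 + 5 + 7 = 15.
No covering selection has total cost below 15.

15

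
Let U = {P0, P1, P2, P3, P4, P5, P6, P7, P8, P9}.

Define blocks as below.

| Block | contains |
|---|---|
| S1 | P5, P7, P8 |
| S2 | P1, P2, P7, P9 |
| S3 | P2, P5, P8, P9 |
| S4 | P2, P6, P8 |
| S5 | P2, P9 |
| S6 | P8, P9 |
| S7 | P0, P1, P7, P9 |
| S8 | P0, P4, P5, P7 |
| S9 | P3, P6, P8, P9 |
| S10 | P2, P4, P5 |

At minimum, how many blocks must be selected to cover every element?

S7, S9, and S10 cover everything between them: the union {P0, P1, P2, P3, P4, P5, P6, P7, P8, P9} is all of U.
Each block has at most 4 elements, and 2·4 = 8 < 10 — so at least 3 blocks are needed, and 3 is optimal.

3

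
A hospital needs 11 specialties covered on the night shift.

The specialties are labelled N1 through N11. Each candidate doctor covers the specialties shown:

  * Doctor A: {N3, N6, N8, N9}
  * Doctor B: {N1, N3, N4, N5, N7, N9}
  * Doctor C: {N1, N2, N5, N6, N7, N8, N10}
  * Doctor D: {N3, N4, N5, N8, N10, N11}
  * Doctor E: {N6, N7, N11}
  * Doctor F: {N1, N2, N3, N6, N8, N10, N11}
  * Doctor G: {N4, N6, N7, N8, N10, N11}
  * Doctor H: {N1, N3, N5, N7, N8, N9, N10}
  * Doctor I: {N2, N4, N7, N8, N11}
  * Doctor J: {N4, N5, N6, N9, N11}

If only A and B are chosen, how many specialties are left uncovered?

3

Union of A, B = {N1, N3, N4, N5, N6, N7, N8, N9}.
Not covered: N2, N10, N11 — 3 specialties.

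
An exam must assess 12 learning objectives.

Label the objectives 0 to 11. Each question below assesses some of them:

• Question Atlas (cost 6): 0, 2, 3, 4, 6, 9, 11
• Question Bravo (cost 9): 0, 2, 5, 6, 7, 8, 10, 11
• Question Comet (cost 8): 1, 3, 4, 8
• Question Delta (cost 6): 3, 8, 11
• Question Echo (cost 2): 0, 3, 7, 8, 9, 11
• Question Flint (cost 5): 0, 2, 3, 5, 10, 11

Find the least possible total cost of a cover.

19

Bravo, Comet, Echo together cover every objective (Bravo ∪ Comet ∪ Echo = {0, 1, 2, 3, 4, 5, 6, 7, 8, 9, 10, 11}); total cost 9 + 8 + 2 = 19.
The greedy pick Echo, Flint, Atlas, Comet costs 21; no covering selection beats 19.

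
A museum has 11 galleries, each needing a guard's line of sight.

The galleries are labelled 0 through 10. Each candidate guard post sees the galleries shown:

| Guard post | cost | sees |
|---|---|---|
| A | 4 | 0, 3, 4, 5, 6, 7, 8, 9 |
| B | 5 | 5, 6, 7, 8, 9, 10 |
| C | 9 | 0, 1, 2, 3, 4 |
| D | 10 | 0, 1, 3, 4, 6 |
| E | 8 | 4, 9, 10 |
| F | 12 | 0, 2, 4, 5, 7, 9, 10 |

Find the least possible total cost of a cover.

B, C together cover every gallery (B ∪ C = {0, 1, 2, 3, 4, 5, 6, 7, 8, 9, 10}); total cost 5 + 9 = 14.
The greedy pick A, C, B costs 18; no covering selection beats 14.

14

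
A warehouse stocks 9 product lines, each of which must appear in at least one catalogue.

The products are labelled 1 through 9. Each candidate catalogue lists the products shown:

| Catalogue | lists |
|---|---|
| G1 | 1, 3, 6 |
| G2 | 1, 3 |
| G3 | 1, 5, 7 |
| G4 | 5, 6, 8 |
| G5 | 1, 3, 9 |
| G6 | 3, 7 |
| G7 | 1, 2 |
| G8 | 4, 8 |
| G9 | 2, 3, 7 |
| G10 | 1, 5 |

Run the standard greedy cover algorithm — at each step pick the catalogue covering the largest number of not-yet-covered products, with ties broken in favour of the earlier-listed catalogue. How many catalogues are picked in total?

Greedy: pick G1 (covers 3 new) → pick G3 (covers 2 new) → pick G8 (covers 2 new) → pick G5 (covers 1 new) → pick G7 (covers 1 new). Total picks: 5.
(The true minimum cover uses only 4 catalogues, so greedy is not optimal here.)

5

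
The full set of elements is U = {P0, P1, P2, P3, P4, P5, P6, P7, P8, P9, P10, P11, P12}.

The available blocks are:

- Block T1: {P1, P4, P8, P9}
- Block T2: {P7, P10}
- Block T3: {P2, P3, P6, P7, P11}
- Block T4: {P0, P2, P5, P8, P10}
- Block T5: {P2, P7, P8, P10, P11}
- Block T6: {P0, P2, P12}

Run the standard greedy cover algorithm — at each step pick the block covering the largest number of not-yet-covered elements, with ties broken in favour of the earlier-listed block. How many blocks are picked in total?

Greedy: pick T3 (covers 5 new) → pick T1 (covers 4 new) → pick T4 (covers 3 new) → pick T6 (covers 1 new). Total picks: 4.

4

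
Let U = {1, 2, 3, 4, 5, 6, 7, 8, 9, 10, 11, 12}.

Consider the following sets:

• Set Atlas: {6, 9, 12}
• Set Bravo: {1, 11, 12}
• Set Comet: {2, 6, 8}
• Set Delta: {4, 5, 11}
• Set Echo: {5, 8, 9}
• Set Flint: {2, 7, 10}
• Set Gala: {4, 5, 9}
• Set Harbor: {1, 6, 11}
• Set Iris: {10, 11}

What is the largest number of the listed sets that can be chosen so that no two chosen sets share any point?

3

Atlas, Delta, Flint are pairwise disjoint (Atlas={6,9,12}; Delta={4,5,11}; Flint={2,7,10}).
Every remaining set overlaps one of these, and no 4 of the listed sets are pairwise disjoint, so 3 is the maximum.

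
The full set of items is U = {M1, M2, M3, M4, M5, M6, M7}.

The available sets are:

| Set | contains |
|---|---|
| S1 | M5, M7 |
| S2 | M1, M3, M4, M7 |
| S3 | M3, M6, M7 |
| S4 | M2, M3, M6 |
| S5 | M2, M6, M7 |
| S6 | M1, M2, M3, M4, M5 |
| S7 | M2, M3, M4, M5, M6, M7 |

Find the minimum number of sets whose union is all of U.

S5 and S6 together: S5 ∪ S6 = {M1, M2, M3, M4, M5, M6, M7} — every item is covered.
No single set has all 7 items (the largest, S7, has 6), so 2 is optimal.

2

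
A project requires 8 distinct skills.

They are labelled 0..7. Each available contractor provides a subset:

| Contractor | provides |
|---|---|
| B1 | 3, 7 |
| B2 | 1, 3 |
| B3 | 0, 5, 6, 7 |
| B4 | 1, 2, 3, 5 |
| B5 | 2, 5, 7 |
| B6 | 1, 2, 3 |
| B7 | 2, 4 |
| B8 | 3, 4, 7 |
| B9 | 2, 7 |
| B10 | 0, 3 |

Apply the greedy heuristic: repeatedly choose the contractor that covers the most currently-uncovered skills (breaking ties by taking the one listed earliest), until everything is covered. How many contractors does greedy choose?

Greedy: pick B3 (covers 4 new) → pick B4 (covers 3 new) → pick B7 (covers 1 new). Total picks: 3.

3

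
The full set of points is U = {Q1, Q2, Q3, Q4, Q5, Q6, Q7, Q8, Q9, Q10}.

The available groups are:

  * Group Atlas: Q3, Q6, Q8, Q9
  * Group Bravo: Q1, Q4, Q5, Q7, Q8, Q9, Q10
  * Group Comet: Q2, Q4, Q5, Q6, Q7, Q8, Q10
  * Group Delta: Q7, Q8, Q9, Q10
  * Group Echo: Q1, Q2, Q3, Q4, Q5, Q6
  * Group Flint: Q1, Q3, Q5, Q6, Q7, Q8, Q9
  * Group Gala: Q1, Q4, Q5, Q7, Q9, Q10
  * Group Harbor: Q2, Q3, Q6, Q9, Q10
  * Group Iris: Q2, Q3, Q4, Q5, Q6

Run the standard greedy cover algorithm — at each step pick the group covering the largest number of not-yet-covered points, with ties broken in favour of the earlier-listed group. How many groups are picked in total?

Greedy: pick Bravo (covers 7 new) → pick Echo (covers 3 new). Total picks: 2.

2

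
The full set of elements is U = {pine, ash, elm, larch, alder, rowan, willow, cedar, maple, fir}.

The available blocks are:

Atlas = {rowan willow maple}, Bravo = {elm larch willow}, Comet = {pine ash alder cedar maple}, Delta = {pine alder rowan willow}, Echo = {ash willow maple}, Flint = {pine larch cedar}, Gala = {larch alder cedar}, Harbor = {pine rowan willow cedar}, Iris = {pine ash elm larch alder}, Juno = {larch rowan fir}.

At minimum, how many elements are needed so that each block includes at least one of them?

3

Take H = {ash, larch, willow}. Each listed block contains at least one of these, so H is a hitting set of size 3.
No choice of 2 elements meets every block, so 3 is the minimum.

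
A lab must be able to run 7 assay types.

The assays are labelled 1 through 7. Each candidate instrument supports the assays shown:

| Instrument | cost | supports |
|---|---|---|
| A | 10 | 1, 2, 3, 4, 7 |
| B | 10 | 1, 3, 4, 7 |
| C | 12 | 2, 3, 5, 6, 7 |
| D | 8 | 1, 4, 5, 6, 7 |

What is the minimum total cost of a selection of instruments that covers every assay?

18

A, D together cover every assay (A ∪ D = {1, 2, 3, 4, 5, 6, 7}); total cost 10 + 8 = 18.
No covering selection has total cost below 18.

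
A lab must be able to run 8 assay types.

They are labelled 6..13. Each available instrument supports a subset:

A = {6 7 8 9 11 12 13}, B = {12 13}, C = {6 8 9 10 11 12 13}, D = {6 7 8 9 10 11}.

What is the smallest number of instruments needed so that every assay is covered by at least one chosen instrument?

Take {A, C}. Their union is {6, 7, 8, 9, 10, 11, 12, 13}, which is all 8 assays.
No single instrument has all 8 assays (the largest, A, has 7), so 2 is optimal.

2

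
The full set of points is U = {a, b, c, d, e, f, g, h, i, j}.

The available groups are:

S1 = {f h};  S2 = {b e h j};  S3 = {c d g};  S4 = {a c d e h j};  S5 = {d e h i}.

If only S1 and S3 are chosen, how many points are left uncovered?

Union of S1, S3 = {c, d, f, g, h}.
Not covered: a, b, e, i, j — 5 points.

5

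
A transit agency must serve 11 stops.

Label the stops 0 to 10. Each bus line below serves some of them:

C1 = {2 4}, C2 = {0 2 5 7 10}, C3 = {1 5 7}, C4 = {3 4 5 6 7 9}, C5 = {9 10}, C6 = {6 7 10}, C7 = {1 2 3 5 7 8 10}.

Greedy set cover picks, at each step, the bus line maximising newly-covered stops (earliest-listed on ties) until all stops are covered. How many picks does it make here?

Greedy: pick C7 (covers 7 new) → pick C4 (covers 3 new) → pick C2 (covers 1 new). Total picks: 3.

3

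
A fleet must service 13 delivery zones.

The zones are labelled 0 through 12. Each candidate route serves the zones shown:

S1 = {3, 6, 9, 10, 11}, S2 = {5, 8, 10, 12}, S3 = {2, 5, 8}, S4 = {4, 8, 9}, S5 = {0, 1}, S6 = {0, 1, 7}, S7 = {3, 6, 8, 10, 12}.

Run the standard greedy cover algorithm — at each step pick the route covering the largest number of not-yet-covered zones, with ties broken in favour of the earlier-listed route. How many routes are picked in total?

5

Greedy: pick S1 (covers 5 new) → pick S2 (covers 3 new) → pick S6 (covers 3 new) → pick S3 (covers 1 new) → pick S4 (covers 1 new). Total picks: 5.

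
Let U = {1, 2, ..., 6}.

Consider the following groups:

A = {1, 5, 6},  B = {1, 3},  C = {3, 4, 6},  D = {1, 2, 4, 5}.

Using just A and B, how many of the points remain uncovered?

2

Union of A, B = {1, 3, 5, 6}.
Not covered: 2, 4 — 2 points.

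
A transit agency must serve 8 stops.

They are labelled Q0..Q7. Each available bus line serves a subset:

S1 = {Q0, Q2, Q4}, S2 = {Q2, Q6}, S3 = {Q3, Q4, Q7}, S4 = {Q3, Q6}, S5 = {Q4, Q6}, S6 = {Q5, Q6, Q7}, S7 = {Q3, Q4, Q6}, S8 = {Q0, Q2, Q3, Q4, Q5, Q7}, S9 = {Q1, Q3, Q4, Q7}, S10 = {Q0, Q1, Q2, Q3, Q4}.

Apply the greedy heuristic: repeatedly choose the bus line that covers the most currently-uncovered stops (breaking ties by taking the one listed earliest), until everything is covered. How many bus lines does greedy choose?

Greedy: pick S8 (covers 6 new) → pick S2 (covers 1 new) → pick S9 (covers 1 new). Total picks: 3.
(The true minimum cover uses only 2 bus lines, so greedy is not optimal here.)

3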